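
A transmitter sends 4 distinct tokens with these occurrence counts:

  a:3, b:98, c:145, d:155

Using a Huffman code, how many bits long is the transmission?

748

Greedily combine the two least-frequent nodes:
merge a(3) and b(98): 101
merge 101 and c(145): 246
merge d(155) and 246: 401
Total encoded bits = sum of merged weights = 101 + 246 + 401 = 748.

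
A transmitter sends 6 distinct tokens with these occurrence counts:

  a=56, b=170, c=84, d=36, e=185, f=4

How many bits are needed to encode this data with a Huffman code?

1201

Greedily combine the two least-frequent nodes:
combine f(4), d(36) → 40
combine 40, a(56) → 96
combine c(84), 96 → 180
combine b(170), 180 → 350
combine e(185), 350 → 535
Each symbol's bit-cost is frequency × depth; summing gives 1201 bits (equivalently 40 + 96 + 180 + 350 + 535).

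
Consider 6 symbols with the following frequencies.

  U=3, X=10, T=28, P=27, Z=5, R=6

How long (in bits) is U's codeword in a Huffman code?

5

Huffman merges, smallest pair first:
U(3) + Z(5) → 8
R(6) + 8 → 14
X(10) + 14 → 24
24 + P(27) → 51
T(28) + 51 → 79
U sits 5 levels below the root, so its codeword is 5 bits.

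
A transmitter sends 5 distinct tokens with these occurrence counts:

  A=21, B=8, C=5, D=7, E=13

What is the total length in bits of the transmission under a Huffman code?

119

Build the Huffman tree bottom-up:
combine C(5), D(7) → 12
combine B(8), 12 → 20
combine E(13), 20 → 33
combine A(21), 33 → 54
Each symbol's bit-cost is frequency × depth; summing gives 119 bits (equivalently 12 + 20 + 33 + 54).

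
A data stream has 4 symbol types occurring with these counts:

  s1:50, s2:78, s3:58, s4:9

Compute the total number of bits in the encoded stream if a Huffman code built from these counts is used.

371

Merge the two smallest weights repeatedly:
combine s4(9), s1(50) → 59
combine s3(58), 59 → 117
combine s2(78), 117 → 195
The encoded length is the sum of every internal node's weight: 59 + 117 + 195 = 371 bits.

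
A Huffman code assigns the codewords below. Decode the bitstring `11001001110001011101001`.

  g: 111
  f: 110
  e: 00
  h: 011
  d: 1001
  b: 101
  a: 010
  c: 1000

fahcbfd

Read left to right; each codeword is recognised as soon as it completes (prefix code):
  110→f | 010→a | 011→h | 1000→c | 101→b | 110→f | 1001→d
Decoded message: fahcbfd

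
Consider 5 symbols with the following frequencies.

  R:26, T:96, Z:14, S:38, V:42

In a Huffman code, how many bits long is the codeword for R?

Huffman merges, smallest pair first:
combine Z(14), R(26) → 40
combine S(38), 40 → 78
combine V(42), 78 → 120
combine T(96), 120 → 216
R's leaf is at depth 4, giving a 4-bit codeword.

4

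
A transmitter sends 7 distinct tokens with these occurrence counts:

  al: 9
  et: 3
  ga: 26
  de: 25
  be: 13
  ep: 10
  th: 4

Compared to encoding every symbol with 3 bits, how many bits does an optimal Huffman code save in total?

44

Fixed-length: 3 bits × 90 symbols = 270 bits.
Huffman merges:
combine et(3), th(4) → 7
combine 7, al(9) → 16
combine ep(10), be(13) → 23
combine 16, 23 → 39
combine de(25), ga(26) → 51
combine 39, 51 → 90
Huffman total = 7 + 16 + 23 + 39 + 51 + 90 = 226 bits.
Saving = 270 − 226 = 44 bits.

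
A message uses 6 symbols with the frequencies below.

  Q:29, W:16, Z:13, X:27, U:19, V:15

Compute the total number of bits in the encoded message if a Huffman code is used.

301

Build the Huffman tree bottom-up:
merge Z(13) and V(15): 28
merge W(16) and U(19): 35
merge X(27) and 28: 55
merge Q(29) and 35: 64
merge 55 and 64: 119
Each symbol's bit-cost is frequency × depth; summing gives 301 bits (equivalently 28 + 35 + 55 + 64 + 119).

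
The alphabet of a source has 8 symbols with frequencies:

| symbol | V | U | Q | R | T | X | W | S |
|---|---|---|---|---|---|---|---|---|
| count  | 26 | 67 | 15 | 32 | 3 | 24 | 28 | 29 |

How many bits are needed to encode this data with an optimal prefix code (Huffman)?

623

Build the Huffman tree bottom-up:
T(3) + Q(15) → 18
18 + X(24) → 42
V(26) + W(28) → 54
S(29) + R(32) → 61
42 + 54 → 96
61 + U(67) → 128
96 + 128 → 224
Total encoded bits = sum of merged weights = 18 + 42 + 54 + 61 + 96 + 128 + 224 = 623.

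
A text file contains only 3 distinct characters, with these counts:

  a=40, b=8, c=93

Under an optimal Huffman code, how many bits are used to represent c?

1

Repeatedly merge the two smallest:
b(8) + a(40) → 48
48 + c(93) → 141
c is a child of the root — depth 1, so its codeword is a single bit.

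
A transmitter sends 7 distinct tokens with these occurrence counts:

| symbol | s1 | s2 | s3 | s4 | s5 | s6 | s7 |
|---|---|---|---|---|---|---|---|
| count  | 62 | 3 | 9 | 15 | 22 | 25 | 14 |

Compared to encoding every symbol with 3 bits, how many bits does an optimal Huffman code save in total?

86

Fixed-length: 3 bits × 150 symbols = 450 bits.
Huffman merges:
s2(3) + s3(9) → 12
12 + s7(14) → 26
s4(15) + s5(22) → 37
s6(25) + 26 → 51
37 + 51 → 88
s1(62) + 88 → 150
Huffman total = 12 + 26 + 37 + 51 + 88 + 150 = 364 bits.
Saving = 450 − 364 = 86 bits.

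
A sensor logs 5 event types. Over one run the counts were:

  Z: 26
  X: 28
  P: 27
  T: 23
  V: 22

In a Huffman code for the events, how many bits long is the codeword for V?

3

Repeatedly merge the two smallest:
combine V(22), T(23) → 45
combine Z(26), P(27) → 53
combine X(28), 45 → 73
combine 53, 73 → 126
V's leaf is at depth 3, giving a 3-bit codeword.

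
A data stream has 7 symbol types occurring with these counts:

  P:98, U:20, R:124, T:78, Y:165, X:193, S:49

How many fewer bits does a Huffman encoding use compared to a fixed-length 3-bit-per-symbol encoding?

289

Fixed-length: 3 bits × 727 symbols = 2181 bits.
Huffman merges:
combine U(20), S(49) → 69
combine 69, T(78) → 147
combine P(98), R(124) → 222
combine 147, Y(165) → 312
combine X(193), 222 → 415
combine 312, 415 → 727
Huffman total = 69 + 147 + 222 + 312 + 415 + 727 = 1892 bits.
Saving = 2181 − 1892 = 289 bits.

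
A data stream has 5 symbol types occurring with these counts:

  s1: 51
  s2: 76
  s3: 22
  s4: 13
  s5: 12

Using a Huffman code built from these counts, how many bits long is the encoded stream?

344

Build the Huffman tree bottom-up:
combine s5(12), s4(13) → 25
combine s3(22), 25 → 47
combine 47, s1(51) → 98
combine s2(76), 98 → 174
Each symbol's bit-cost is frequency × depth; summing gives 344 bits (equivalently 25 + 47 + 98 + 174).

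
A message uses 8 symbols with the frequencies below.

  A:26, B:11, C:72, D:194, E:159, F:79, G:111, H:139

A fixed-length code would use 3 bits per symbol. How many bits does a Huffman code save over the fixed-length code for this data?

Fixed-length: 3 bits × 791 symbols = 2373 bits.
Huffman merges:
combine B(11), A(26) → 37
combine 37, C(72) → 109
combine F(79), 109 → 188
combine G(111), H(139) → 250
combine E(159), 188 → 347
combine D(194), 250 → 444
combine 347, 444 → 791
Huffman total = 37 + 109 + 188 + 250 + 347 + 444 + 791 = 2166 bits.
Saving = 2373 − 2166 = 207 bits.

207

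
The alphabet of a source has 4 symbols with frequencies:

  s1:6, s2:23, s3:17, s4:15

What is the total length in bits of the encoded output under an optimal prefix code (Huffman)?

120

Build the Huffman tree bottom-up:
combine s1(6), s4(15) → 21
combine s3(17), 21 → 38
combine s2(23), 38 → 61
The encoded length is the sum of every internal node's weight: 21 + 38 + 61 = 120 bits.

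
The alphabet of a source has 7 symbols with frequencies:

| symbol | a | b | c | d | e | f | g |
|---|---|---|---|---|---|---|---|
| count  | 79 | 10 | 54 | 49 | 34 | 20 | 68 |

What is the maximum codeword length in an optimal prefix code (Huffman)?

Merge the two lowest-weight nodes at each step:
combine b(10), f(20) → 30
combine 30, e(34) → 64
combine d(49), c(54) → 103
combine 64, g(68) → 132
combine a(79), 103 → 182
combine 132, 182 → 314
The rarest symbols sit at the bottom; the longest codeword is 4 bits.

4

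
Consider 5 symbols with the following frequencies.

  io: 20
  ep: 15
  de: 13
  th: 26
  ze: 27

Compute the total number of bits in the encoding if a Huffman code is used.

Greedily combine the two least-frequent nodes:
de(13) + ep(15) → 28
io(20) + th(26) → 46
ze(27) + 28 → 55
46 + 55 → 101
Each symbol's bit-cost is frequency × depth; summing gives 230 bits (equivalently 28 + 46 + 55 + 101).

230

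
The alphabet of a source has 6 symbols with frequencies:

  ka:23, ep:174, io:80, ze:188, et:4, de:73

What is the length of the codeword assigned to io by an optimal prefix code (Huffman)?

Repeatedly merge the two smallest:
et(4) + ka(23) → 27
27 + de(73) → 100
io(80) + 100 → 180
ep(174) + 180 → 354
ze(188) + 354 → 542
io's leaf is at depth 3, giving a 3-bit codeword.

3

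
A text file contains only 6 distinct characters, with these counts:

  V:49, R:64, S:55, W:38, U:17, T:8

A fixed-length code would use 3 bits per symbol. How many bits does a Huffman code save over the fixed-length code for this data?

Fixed-length: 3 bits × 231 symbols = 693 bits.
Huffman merges:
merge T(8) and U(17): 25
merge 25 and W(38): 63
merge V(49) and S(55): 104
merge 63 and R(64): 127
merge 104 and 127: 231
Huffman total = 25 + 63 + 104 + 127 + 231 = 550 bits.
Saving = 693 − 550 = 143 bits.

143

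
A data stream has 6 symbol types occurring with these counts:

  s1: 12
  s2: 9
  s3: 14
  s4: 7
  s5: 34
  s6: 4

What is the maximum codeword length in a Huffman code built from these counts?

Merge the two lowest-weight nodes at each step:
s6(4) + s4(7) → 11
s2(9) + 11 → 20
s1(12) + s3(14) → 26
20 + 26 → 46
s5(34) + 46 → 80
Maximum depth reached is 4.

4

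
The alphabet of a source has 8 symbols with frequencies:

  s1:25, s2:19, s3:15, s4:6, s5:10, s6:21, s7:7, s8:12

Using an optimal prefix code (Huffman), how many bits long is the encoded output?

Build the Huffman tree bottom-up:
combine s4(6), s7(7) → 13
combine s5(10), s8(12) → 22
combine 13, s3(15) → 28
combine s2(19), s6(21) → 40
combine 22, s1(25) → 47
combine 28, 40 → 68
combine 47, 68 → 115
The encoded length is the sum of every internal node's weight: 13 + 22 + 28 + 40 + 47 + 68 + 115 = 333 bits.

333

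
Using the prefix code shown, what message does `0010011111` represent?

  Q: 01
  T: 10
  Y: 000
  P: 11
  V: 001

VVPP

Read left to right; each codeword is recognised as soon as it completes (prefix code):
  001→V | 001→V | 11→P | 11→P
Decoded message: VVPP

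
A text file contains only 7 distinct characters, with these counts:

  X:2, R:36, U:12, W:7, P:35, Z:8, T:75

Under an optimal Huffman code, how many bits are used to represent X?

6

Build the tree from the bottom:
combine X(2), W(7) → 9
combine Z(8), 9 → 17
combine U(12), 17 → 29
combine 29, P(35) → 64
combine R(36), 64 → 100
combine T(75), 100 → 175
X's leaf is at depth 6, giving a 6-bit codeword.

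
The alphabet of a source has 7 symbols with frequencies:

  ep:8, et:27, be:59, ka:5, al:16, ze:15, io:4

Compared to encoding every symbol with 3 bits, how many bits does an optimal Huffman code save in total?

Fixed-length: 3 bits × 134 symbols = 402 bits.
Huffman merges:
io(4) + ka(5) → 9
ep(8) + 9 → 17
ze(15) + al(16) → 31
17 + et(27) → 44
31 + 44 → 75
be(59) + 75 → 134
Huffman total = 9 + 17 + 31 + 44 + 75 + 134 = 310 bits.
Saving = 402 − 310 = 92 bits.

92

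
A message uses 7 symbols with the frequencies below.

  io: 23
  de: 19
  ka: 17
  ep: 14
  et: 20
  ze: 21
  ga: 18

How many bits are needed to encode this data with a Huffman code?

373

Greedily combine the two least-frequent nodes:
combine ep(14), ka(17) → 31
combine ga(18), de(19) → 37
combine et(20), ze(21) → 41
combine io(23), 31 → 54
combine 37, 41 → 78
combine 54, 78 → 132
The encoded length is the sum of every internal node's weight: 31 + 37 + 41 + 54 + 78 + 132 = 373 bits.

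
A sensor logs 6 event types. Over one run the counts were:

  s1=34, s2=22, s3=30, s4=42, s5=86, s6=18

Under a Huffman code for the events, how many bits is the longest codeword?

4

Merge the two lowest-weight nodes at each step:
s6(18) + s2(22) → 40
s3(30) + s1(34) → 64
40 + s4(42) → 82
64 + 82 → 146
s5(86) + 146 → 232
The rarest symbols sit at the bottom; the longest codeword is 4 bits.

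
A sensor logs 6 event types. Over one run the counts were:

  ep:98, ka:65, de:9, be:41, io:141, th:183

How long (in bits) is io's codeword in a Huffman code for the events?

Huffman merges, smallest pair first:
merge de(9) and be(41): 50
merge 50 and ka(65): 115
merge ep(98) and 115: 213
merge io(141) and th(183): 324
merge 213 and 324: 537
The subtree containing io is merged 2 times, so code length = 2.

2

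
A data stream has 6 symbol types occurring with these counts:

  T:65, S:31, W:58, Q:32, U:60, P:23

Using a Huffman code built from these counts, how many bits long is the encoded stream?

Greedily combine the two least-frequent nodes:
combine P(23), S(31) → 54
combine Q(32), 54 → 86
combine W(58), U(60) → 118
combine T(65), 86 → 151
combine 118, 151 → 269
Each symbol's bit-cost is frequency × depth; summing gives 678 bits (equivalently 54 + 86 + 118 + 151 + 269).

678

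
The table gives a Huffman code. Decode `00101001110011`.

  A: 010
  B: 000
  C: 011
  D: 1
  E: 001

Read left to right; each codeword is recognised as soon as it completes (prefix code):
  001→E | 010→A | 011→C | 1→D | 001→E | 1→D
Decoded message: EACDED

EACDED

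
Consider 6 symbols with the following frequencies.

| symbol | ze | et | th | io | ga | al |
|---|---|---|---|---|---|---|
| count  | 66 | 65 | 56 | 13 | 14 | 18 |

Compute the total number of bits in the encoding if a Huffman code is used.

Merge the two smallest weights repeatedly:
combine io(13), ga(14) → 27
combine al(18), 27 → 45
combine 45, th(56) → 101
combine et(65), ze(66) → 131
combine 101, 131 → 232
Each symbol's bit-cost is frequency × depth; summing gives 536 bits (equivalently 27 + 45 + 101 + 131 + 232).

536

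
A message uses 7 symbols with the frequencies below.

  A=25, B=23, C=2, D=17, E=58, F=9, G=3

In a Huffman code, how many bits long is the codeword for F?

Huffman merges, smallest pair first:
combine C(2), G(3) → 5
combine 5, F(9) → 14
combine 14, D(17) → 31
combine B(23), A(25) → 48
combine 31, 48 → 79
combine E(58), 79 → 137
F's leaf is at depth 4, giving a 4-bit codeword.

4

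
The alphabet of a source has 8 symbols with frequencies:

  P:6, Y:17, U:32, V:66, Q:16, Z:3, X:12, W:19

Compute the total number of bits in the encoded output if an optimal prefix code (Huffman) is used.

444

Build the Huffman tree bottom-up:
merge Z(3) and P(6): 9
merge 9 and X(12): 21
merge Q(16) and Y(17): 33
merge W(19) and 21: 40
merge U(32) and 33: 65
merge 40 and 65: 105
merge V(66) and 105: 171
The encoded length is the sum of every internal node's weight: 9 + 21 + 33 + 40 + 65 + 105 + 171 = 444 bits.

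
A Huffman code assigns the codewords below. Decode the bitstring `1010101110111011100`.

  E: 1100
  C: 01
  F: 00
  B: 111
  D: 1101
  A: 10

AAABCDE

Read left to right; each codeword is recognised as soon as it completes (prefix code):
  10→A | 10→A | 10→A | 111→B | 01→C | 1101→D | 1100→E
Decoded message: AAABCDE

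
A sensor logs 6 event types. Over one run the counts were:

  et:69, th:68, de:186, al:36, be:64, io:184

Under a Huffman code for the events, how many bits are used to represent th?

3

Repeatedly merge the two smallest:
combine al(36), be(64) → 100
combine th(68), et(69) → 137
combine 100, 137 → 237
combine io(184), de(186) → 370
combine 237, 370 → 607
The subtree containing th is merged 3 times, so code length = 3.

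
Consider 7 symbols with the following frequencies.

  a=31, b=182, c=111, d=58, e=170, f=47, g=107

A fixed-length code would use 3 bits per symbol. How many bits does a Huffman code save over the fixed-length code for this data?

Fixed-length: 3 bits × 706 symbols = 2118 bits.
Huffman merges:
combine a(31), f(47) → 78
combine d(58), 78 → 136
combine g(107), c(111) → 218
combine 136, e(170) → 306
combine b(182), 218 → 400
combine 306, 400 → 706
Huffman total = 78 + 136 + 218 + 306 + 400 + 706 = 1844 bits.
Saving = 2118 − 1844 = 274 bits.

274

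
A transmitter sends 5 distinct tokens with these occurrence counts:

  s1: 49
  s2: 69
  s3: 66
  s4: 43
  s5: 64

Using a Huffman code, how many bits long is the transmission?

674

Merge the two smallest weights repeatedly:
s4(43) + s1(49) → 92
s5(64) + s3(66) → 130
s2(69) + 92 → 161
130 + 161 → 291
The encoded length is the sum of every internal node's weight: 92 + 130 + 161 + 291 = 674 bits.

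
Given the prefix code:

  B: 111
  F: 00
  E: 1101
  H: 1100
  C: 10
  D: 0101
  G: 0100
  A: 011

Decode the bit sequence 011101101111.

Read left to right; each codeword is recognised as soon as it completes (prefix code):
  011→A | 10→C | 1101→E | 111→B
Decoded message: ACEB

ACEB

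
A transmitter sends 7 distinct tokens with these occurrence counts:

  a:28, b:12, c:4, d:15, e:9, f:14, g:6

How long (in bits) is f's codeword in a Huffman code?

Build the tree from the bottom:
combine c(4), g(6) → 10
combine e(9), 10 → 19
combine b(12), f(14) → 26
combine d(15), 19 → 34
combine 26, a(28) → 54
combine 34, 54 → 88
f sits 3 levels below the root, so its codeword is 3 bits.

3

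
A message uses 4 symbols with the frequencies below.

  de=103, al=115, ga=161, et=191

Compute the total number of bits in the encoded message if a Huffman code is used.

1140

Build the Huffman tree bottom-up:
combine de(103), al(115) → 218
combine ga(161), et(191) → 352
combine 218, 352 → 570
The encoded length is the sum of every internal node's weight: 218 + 352 + 570 = 1140 bits.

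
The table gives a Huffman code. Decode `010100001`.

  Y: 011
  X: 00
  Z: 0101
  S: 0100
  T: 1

Read left to right; each codeword is recognised as soon as it completes (prefix code):
  0101→Z | 00→X | 00→X | 1→T
Decoded message: ZXXT

ZXXT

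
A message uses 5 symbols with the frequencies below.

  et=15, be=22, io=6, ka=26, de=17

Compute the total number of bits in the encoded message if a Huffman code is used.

193

Greedily combine the two least-frequent nodes:
io(6) + et(15) → 21
de(17) + 21 → 38
be(22) + ka(26) → 48
38 + 48 → 86
Total encoded bits = sum of merged weights = 21 + 38 + 48 + 86 = 193.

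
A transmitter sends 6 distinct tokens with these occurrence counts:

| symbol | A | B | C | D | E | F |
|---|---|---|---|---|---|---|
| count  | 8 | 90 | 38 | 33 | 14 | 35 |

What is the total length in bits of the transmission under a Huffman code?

496

Merge the two smallest weights repeatedly:
A(8) + E(14) → 22
22 + D(33) → 55
F(35) + C(38) → 73
55 + 73 → 128
B(90) + 128 → 218
The encoded length is the sum of every internal node's weight: 22 + 55 + 73 + 128 + 218 = 496 bits.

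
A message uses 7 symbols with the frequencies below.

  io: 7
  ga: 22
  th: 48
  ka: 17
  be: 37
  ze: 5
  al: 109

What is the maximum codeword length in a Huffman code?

5

Merge the two lowest-weight nodes at each step:
ze(5) + io(7) → 12
12 + ka(17) → 29
ga(22) + 29 → 51
be(37) + th(48) → 85
51 + 85 → 136
al(109) + 136 → 245
The first pair merged (ze, io) ends up deepest, at depth 5.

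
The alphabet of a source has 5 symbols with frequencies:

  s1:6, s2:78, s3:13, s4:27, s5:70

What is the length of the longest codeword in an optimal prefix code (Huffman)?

Merge the two lowest-weight nodes at each step:
combine s1(6), s3(13) → 19
combine 19, s4(27) → 46
combine 46, s5(70) → 116
combine s2(78), 116 → 194
The first pair merged (s1, s3) ends up deepest, at depth 4.

4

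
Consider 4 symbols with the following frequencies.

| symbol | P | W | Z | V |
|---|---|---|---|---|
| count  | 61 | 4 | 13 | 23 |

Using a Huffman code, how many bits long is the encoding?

158

Greedily combine the two least-frequent nodes:
merge W(4) and Z(13): 17
merge 17 and V(23): 40
merge 40 and P(61): 101
The encoded length is the sum of every internal node's weight: 17 + 40 + 101 = 158 bits.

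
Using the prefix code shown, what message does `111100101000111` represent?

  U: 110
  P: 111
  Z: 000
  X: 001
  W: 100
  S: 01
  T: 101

PWTZP

Read left to right; each codeword is recognised as soon as it completes (prefix code):
  111→P | 100→W | 101→T | 000→Z | 111→P
Decoded message: PWTZP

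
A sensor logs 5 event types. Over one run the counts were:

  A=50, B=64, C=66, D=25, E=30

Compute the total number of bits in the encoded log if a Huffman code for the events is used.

525

Merge the two smallest weights repeatedly:
D(25) + E(30) → 55
A(50) + 55 → 105
B(64) + C(66) → 130
105 + 130 → 235
Each symbol's bit-cost is frequency × depth; summing gives 525 bits (equivalently 55 + 105 + 130 + 235).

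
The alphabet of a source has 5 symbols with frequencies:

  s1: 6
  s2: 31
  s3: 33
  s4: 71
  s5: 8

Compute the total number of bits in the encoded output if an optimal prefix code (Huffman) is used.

Build the Huffman tree bottom-up:
merge s1(6) and s5(8): 14
merge 14 and s2(31): 45
merge s3(33) and 45: 78
merge s4(71) and 78: 149
Total encoded bits = sum of merged weights = 14 + 45 + 78 + 149 = 286.

286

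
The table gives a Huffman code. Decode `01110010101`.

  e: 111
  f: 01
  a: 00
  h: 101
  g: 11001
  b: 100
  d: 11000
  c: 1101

Read left to right; each codeword is recognised as soon as it completes (prefix code):
  01→f | 11001→g | 01→f | 01→f
Decoded message: fgff

fgff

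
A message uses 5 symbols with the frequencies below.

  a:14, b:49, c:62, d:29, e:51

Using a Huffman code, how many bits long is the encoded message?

453

Merge the two smallest weights repeatedly:
combine a(14), d(29) → 43
combine 43, b(49) → 92
combine e(51), c(62) → 113
combine 92, 113 → 205
Total encoded bits = sum of merged weights = 43 + 92 + 113 + 205 = 453.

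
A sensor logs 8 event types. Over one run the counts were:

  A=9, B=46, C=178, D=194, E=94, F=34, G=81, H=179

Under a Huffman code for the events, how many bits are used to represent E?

Build the tree from the bottom:
merge A(9) and F(34): 43
merge 43 and B(46): 89
merge G(81) and 89: 170
merge E(94) and 170: 264
merge C(178) and H(179): 357
merge D(194) and 264: 458
merge 357 and 458: 815
The subtree containing E is merged 3 times, so code length = 3.

3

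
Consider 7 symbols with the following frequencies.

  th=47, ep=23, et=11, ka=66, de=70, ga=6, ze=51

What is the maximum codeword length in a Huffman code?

Merge the two lowest-weight nodes at each step:
combine ga(6), et(11) → 17
combine 17, ep(23) → 40
combine 40, th(47) → 87
combine ze(51), ka(66) → 117
combine de(70), 87 → 157
combine 117, 157 → 274
The first pair merged (ga, et) ends up deepest, at depth 5.

5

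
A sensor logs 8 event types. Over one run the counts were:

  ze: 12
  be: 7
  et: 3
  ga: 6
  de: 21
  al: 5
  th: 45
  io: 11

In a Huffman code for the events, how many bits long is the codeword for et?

Build the tree from the bottom:
et(3) + al(5) → 8
ga(6) + be(7) → 13
8 + io(11) → 19
ze(12) + 13 → 25
19 + de(21) → 40
25 + 40 → 65
th(45) + 65 → 110
et sits 5 levels below the root, so its codeword is 5 bits.

5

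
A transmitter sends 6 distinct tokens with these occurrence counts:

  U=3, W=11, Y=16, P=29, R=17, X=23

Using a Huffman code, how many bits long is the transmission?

242

Build the Huffman tree bottom-up:
combine U(3), W(11) → 14
combine 14, Y(16) → 30
combine R(17), X(23) → 40
combine P(29), 30 → 59
combine 40, 59 → 99
Total encoded bits = sum of merged weights = 14 + 30 + 40 + 59 + 99 = 242.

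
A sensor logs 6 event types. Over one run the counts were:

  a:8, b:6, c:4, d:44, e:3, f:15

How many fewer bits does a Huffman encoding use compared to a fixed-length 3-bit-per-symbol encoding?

83

Fixed-length: 3 bits × 80 symbols = 240 bits.
Huffman merges:
combine e(3), c(4) → 7
combine b(6), 7 → 13
combine a(8), 13 → 21
combine f(15), 21 → 36
combine 36, d(44) → 80
Huffman total = 7 + 13 + 21 + 36 + 80 = 157 bits.
Saving = 240 − 157 = 83 bits.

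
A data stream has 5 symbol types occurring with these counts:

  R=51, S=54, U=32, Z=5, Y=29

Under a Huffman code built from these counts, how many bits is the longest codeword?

3

Merge the two lowest-weight nodes at each step:
combine Z(5), Y(29) → 34
combine U(32), 34 → 66
combine R(51), S(54) → 105
combine 66, 105 → 171
The rarest symbols sit at the bottom; the longest codeword is 3 bits.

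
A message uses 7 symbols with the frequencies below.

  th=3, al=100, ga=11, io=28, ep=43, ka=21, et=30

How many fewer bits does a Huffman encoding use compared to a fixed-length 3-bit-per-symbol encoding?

151

Fixed-length: 3 bits × 236 symbols = 708 bits.
Huffman merges:
merge th(3) and ga(11): 14
merge 14 and ka(21): 35
merge io(28) and et(30): 58
merge 35 and ep(43): 78
merge 58 and 78: 136
merge al(100) and 136: 236
Huffman total = 14 + 35 + 58 + 78 + 136 + 236 = 557 bits.
Saving = 708 − 557 = 151 bits.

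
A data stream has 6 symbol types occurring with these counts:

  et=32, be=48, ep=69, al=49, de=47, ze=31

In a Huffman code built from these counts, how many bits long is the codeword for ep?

Huffman merges, smallest pair first:
merge ze(31) and et(32): 63
merge de(47) and be(48): 95
merge al(49) and 63: 112
merge ep(69) and 95: 164
merge 112 and 164: 276
The subtree containing ep is merged 2 times, so code length = 2.

2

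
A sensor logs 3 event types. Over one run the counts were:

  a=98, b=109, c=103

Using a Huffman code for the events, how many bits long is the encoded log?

Merge the two smallest weights repeatedly:
a(98) + c(103) → 201
b(109) + 201 → 310
Total encoded bits = sum of merged weights = 201 + 310 = 511.

511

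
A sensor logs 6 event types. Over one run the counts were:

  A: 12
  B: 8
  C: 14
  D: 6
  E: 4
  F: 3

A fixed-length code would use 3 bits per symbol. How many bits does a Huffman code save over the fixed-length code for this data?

27

Fixed-length: 3 bits × 47 symbols = 141 bits.
Huffman merges:
merge F(3) and E(4): 7
merge D(6) and 7: 13
merge B(8) and A(12): 20
merge 13 and C(14): 27
merge 20 and 27: 47
Huffman total = 7 + 13 + 20 + 27 + 47 = 114 bits.
Saving = 141 − 114 = 27 bits.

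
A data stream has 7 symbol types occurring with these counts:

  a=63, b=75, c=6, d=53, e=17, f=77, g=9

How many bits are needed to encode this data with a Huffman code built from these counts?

732

Build the Huffman tree bottom-up:
combine c(6), g(9) → 15
combine 15, e(17) → 32
combine 32, d(53) → 85
combine a(63), b(75) → 138
combine f(77), 85 → 162
combine 138, 162 → 300
Each symbol's bit-cost is frequency × depth; summing gives 732 bits (equivalently 15 + 32 + 85 + 138 + 162 + 300).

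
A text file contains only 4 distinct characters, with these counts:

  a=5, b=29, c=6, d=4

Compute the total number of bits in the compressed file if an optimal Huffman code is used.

Build the Huffman tree bottom-up:
combine d(4), a(5) → 9
combine c(6), 9 → 15
combine 15, b(29) → 44
The encoded length is the sum of every internal node's weight: 9 + 15 + 44 = 68 bits.

68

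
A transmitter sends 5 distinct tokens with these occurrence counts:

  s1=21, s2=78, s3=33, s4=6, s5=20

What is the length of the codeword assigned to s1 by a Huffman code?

Huffman merges, smallest pair first:
merge s4(6) and s5(20): 26
merge s1(21) and 26: 47
merge s3(33) and 47: 80
merge s2(78) and 80: 158
The subtree containing s1 is merged 3 times, so code length = 3.

3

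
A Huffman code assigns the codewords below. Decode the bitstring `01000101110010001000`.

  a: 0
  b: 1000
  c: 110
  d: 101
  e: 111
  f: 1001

abdcabb

Read left to right; each codeword is recognised as soon as it completes (prefix code):
  0→a | 1000→b | 101→d | 110→c | 0→a | 1000→b | 1000→b
Decoded message: abdcabb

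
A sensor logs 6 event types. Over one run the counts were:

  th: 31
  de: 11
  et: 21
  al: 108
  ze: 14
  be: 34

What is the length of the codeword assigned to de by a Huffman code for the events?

Repeatedly merge the two smallest:
combine de(11), ze(14) → 25
combine et(21), 25 → 46
combine th(31), be(34) → 65
combine 46, 65 → 111
combine al(108), 111 → 219
The subtree containing de is merged 4 times, so code length = 4.

4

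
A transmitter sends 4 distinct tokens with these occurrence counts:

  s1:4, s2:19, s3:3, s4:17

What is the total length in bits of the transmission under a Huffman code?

Greedily combine the two least-frequent nodes:
s3(3) + s1(4) → 7
7 + s4(17) → 24
s2(19) + 24 → 43
Each symbol's bit-cost is frequency × depth; summing gives 74 bits (equivalently 7 + 24 + 43).

74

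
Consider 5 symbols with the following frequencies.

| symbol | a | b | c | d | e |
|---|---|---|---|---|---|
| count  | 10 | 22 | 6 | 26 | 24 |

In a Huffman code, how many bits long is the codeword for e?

Huffman merges, smallest pair first:
merge c(6) and a(10): 16
merge 16 and b(22): 38
merge e(24) and d(26): 50
merge 38 and 50: 88
e's leaf is at depth 2, giving a 2-bit codeword.

2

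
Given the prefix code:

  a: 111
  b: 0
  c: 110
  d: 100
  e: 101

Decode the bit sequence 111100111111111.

adaaa

Read left to right; each codeword is recognised as soon as it completes (prefix code):
  111→a | 100→d | 111→a | 111→a | 111→a
Decoded message: adaaa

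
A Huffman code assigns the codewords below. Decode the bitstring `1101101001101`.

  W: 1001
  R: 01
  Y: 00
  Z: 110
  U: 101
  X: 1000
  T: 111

Read left to right; each codeword is recognised as soon as it completes (prefix code):
  110→Z | 110→Z | 1001→W | 101→U
Decoded message: ZZWU

ZZWU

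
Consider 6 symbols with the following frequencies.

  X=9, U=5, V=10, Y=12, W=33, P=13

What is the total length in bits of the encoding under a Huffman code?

Build the Huffman tree bottom-up:
combine U(5), X(9) → 14
combine V(10), Y(12) → 22
combine P(13), 14 → 27
combine 22, 27 → 49
combine W(33), 49 → 82
Total encoded bits = sum of merged weights = 14 + 22 + 27 + 49 + 82 = 194.

194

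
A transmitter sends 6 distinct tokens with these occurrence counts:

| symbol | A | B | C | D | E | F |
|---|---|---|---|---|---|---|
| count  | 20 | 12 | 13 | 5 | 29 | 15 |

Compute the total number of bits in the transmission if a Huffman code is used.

Merge the two smallest weights repeatedly:
D(5) + B(12) → 17
C(13) + F(15) → 28
17 + A(20) → 37
28 + E(29) → 57
37 + 57 → 94
Each symbol's bit-cost is frequency × depth; summing gives 233 bits (equivalently 17 + 28 + 37 + 57 + 94).

233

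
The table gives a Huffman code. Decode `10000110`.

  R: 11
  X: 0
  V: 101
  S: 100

SXXRX

Read left to right; each codeword is recognised as soon as it completes (prefix code):
  100→S | 0→X | 0→X | 11→R | 0→X
Decoded message: SXXRX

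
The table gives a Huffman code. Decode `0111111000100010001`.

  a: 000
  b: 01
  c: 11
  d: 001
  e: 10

bccedaed

Read left to right; each codeword is recognised as soon as it completes (prefix code):
  01→b | 11→c | 11→c | 10→e | 001→d | 000→a | 10→e | 001→d
Decoded message: bccedaed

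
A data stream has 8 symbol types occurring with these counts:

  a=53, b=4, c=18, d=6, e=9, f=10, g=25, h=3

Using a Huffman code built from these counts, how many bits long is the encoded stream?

317

Build the Huffman tree bottom-up:
merge h(3) and b(4): 7
merge d(6) and 7: 13
merge e(9) and f(10): 19
merge 13 and c(18): 31
merge 19 and g(25): 44
merge 31 and 44: 75
merge a(53) and 75: 128
Each symbol's bit-cost is frequency × depth; summing gives 317 bits (equivalently 7 + 13 + 19 + 31 + 44 + 75 + 128).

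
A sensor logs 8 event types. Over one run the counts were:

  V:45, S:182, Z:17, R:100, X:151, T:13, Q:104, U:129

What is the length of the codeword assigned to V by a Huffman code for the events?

Repeatedly merge the two smallest:
combine T(13), Z(17) → 30
combine 30, V(45) → 75
combine 75, R(100) → 175
combine Q(104), U(129) → 233
combine X(151), 175 → 326
combine S(182), 233 → 415
combine 326, 415 → 741
V's leaf is at depth 4, giving a 4-bit codeword.

4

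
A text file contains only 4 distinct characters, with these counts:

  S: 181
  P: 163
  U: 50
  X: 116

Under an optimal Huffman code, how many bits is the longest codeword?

3

Merge the two lowest-weight nodes at each step:
U(50) + X(116) → 166
P(163) + 166 → 329
S(181) + 329 → 510
The first pair merged (U, X) ends up deepest, at depth 3.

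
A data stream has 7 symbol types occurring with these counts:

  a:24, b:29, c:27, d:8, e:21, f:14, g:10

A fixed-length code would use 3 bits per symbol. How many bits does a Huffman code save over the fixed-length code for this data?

38

Fixed-length: 3 bits × 133 symbols = 399 bits.
Huffman merges:
d(8) + g(10) → 18
f(14) + 18 → 32
e(21) + a(24) → 45
c(27) + b(29) → 56
32 + 45 → 77
56 + 77 → 133
Huffman total = 18 + 32 + 45 + 56 + 77 + 133 = 361 bits.
Saving = 399 − 361 = 38 bits.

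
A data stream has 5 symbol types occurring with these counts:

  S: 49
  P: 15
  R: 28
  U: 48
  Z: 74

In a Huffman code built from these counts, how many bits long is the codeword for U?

Build the tree from the bottom:
merge P(15) and R(28): 43
merge 43 and U(48): 91
merge S(49) and Z(74): 123
merge 91 and 123: 214
The subtree containing U is merged 2 times, so code length = 2.

2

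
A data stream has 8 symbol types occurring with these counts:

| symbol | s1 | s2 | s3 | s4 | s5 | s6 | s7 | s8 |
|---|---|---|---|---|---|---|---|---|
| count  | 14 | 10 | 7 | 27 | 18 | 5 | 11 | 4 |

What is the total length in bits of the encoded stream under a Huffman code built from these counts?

Build the Huffman tree bottom-up:
combine s8(4), s6(5) → 9
combine s3(7), 9 → 16
combine s2(10), s7(11) → 21
combine s1(14), 16 → 30
combine s5(18), 21 → 39
combine s4(27), 30 → 57
combine 39, 57 → 96
Total encoded bits = sum of merged weights = 9 + 16 + 21 + 30 + 39 + 57 + 96 = 268.

268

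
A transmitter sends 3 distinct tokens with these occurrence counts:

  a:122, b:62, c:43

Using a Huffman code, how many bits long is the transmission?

Merge the two smallest weights repeatedly:
c(43) + b(62) → 105
105 + a(122) → 227
Each symbol's bit-cost is frequency × depth; summing gives 332 bits (equivalently 105 + 227).

332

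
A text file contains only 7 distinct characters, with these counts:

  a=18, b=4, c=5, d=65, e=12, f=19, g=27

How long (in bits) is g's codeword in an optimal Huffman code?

Repeatedly merge the two smallest:
merge b(4) and c(5): 9
merge 9 and e(12): 21
merge a(18) and f(19): 37
merge 21 and g(27): 48
merge 37 and 48: 85
merge d(65) and 85: 150
The subtree containing g is merged 3 times, so code length = 3.

3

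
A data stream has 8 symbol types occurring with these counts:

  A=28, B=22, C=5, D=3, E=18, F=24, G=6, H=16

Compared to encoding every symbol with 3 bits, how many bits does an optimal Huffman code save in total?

Fixed-length: 3 bits × 122 symbols = 366 bits.
Huffman merges:
merge D(3) and C(5): 8
merge G(6) and 8: 14
merge 14 and H(16): 30
merge E(18) and B(22): 40
merge F(24) and A(28): 52
merge 30 and 40: 70
merge 52 and 70: 122
Huffman total = 8 + 14 + 30 + 40 + 52 + 70 + 122 = 336 bits.
Saving = 366 − 336 = 30 bits.

30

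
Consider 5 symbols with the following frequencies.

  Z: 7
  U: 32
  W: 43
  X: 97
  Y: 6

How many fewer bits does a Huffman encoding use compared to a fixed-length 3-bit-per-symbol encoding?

Fixed-length: 3 bits × 185 symbols = 555 bits.
Huffman merges:
Y(6) + Z(7) → 13
13 + U(32) → 45
W(43) + 45 → 88
88 + X(97) → 185
Huffman total = 13 + 45 + 88 + 185 = 331 bits.
Saving = 555 − 331 = 224 bits.

224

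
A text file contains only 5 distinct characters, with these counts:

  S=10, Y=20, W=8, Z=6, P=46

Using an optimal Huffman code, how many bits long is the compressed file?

172

Build the Huffman tree bottom-up:
merge Z(6) and W(8): 14
merge S(10) and 14: 24
merge Y(20) and 24: 44
merge 44 and P(46): 90
The encoded length is the sum of every internal node's weight: 14 + 24 + 44 + 90 = 172 bits.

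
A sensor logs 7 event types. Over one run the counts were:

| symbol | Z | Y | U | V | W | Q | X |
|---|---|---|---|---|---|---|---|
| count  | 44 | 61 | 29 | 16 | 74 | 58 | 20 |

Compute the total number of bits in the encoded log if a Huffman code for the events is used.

807

Merge the two smallest weights repeatedly:
V(16) + X(20) → 36
U(29) + 36 → 65
Z(44) + Q(58) → 102
Y(61) + 65 → 126
W(74) + 102 → 176
126 + 176 → 302
Each symbol's bit-cost is frequency × depth; summing gives 807 bits (equivalently 36 + 65 + 102 + 126 + 176 + 302).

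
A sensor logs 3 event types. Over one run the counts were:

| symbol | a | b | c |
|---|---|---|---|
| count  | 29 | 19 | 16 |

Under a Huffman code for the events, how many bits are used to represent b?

Repeatedly merge the two smallest:
combine c(16), b(19) → 35
combine a(29), 35 → 64
The subtree containing b is merged 2 times, so code length = 2.

2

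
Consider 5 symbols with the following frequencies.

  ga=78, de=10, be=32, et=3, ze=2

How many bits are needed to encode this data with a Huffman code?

192

Greedily combine the two least-frequent nodes:
ze(2) + et(3) → 5
5 + de(10) → 15
15 + be(32) → 47
47 + ga(78) → 125
The encoded length is the sum of every internal node's weight: 5 + 15 + 47 + 125 = 192 bits.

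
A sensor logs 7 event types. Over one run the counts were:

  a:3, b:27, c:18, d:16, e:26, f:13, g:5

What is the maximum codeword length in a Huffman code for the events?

4

Merge the two lowest-weight nodes at each step:
combine a(3), g(5) → 8
combine 8, f(13) → 21
combine d(16), c(18) → 34
combine 21, e(26) → 47
combine b(27), 34 → 61
combine 47, 61 → 108
The rarest symbols sit at the bottom; the longest codeword is 4 bits.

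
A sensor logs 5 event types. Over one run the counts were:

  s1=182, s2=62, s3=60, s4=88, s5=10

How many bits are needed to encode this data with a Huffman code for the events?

Build the Huffman tree bottom-up:
s5(10) + s3(60) → 70
s2(62) + 70 → 132
s4(88) + 132 → 220
s1(182) + 220 → 402
The encoded length is the sum of every internal node's weight: 70 + 132 + 220 + 402 = 824 bits.

824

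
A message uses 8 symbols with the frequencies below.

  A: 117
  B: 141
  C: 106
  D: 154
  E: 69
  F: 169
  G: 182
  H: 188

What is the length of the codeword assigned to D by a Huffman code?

Repeatedly merge the two smallest:
combine E(69), C(106) → 175
combine A(117), B(141) → 258
combine D(154), F(169) → 323
combine 175, G(182) → 357
combine H(188), 258 → 446
combine 323, 357 → 680
combine 446, 680 → 1126
The subtree containing D is merged 3 times, so code length = 3.

3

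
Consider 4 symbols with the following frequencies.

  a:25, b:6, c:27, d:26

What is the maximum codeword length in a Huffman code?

2

Merge the two lowest-weight nodes at each step:
combine b(6), a(25) → 31
combine d(26), c(27) → 53
combine 31, 53 → 84
The first pair merged (b, a) ends up deepest, at depth 2.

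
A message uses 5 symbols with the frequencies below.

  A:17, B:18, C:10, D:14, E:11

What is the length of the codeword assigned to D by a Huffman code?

2

Repeatedly merge the two smallest:
merge C(10) and E(11): 21
merge D(14) and A(17): 31
merge B(18) and 21: 39
merge 31 and 39: 70
The subtree containing D is merged 2 times, so code length = 2.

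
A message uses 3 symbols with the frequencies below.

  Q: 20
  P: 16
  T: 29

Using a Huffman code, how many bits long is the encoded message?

Build the Huffman tree bottom-up:
merge P(16) and Q(20): 36
merge T(29) and 36: 65
Each symbol's bit-cost is frequency × depth; summing gives 101 bits (equivalently 36 + 65).

101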